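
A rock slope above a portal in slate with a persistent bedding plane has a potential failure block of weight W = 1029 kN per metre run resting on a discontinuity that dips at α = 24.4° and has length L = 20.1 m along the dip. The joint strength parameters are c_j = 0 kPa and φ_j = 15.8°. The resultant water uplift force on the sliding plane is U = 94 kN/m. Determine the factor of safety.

FS = 0.56

Resolving the block weight along and normal to the plane and applying the Mohr–Coulomb strength on the joint:
N' = W cosα − U = 1029·cos24.4° − 94 = 843.1 kN/m
Driving force T = W sinα = 1029·sin24.4° = 425.1 kN/m
Resisting force R = c_j·L + N'·tanφ_j = 0·20.1 + 843.1·tan15.8° = 0.0 + 238.6 = 238.6 kN/m
FS = R / T = 238.6 / 425.1 = 0.561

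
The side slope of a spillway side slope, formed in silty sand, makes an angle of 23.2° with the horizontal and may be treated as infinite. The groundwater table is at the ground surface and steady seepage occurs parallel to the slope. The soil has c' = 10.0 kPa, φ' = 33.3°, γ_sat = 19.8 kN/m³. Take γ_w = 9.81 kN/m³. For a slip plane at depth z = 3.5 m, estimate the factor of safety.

FS = 1.17

With seepage parallel to the slope and the water table at the surface, the effective normal stress on the slip plane uses the buoyant unit weight γ' = γ_sat − γ_w while the driving shear stress uses γ_sat:
FS = [c' + γ' z cos²β tanφ'] / [γ_sat z sinβ cosβ]
γ' = 19.8 − 9.81 = 9.99 kN/m³
Numerator = 10.0 + 9.99·3.5·cos²23.2°·tan33.3° = 10.0 + 9.99·3.5·0.8448·0.6569 = 29.403 kPa
Denominator = 19.8·3.5·sin23.2°·cos23.2° = 19.8·3.5·0.3939·0.9191 = 25.093 kPa
FS = 29.403 / 25.093 = 1.172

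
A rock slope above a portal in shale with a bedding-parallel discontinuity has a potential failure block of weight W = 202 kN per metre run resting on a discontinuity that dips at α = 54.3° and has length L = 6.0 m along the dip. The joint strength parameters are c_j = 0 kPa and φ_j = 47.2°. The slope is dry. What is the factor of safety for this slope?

Resolving the block weight along and normal to the plane and applying the Mohr–Coulomb strength on the joint:
N' = W cosα = 202·cos54.3° = 117.9 kN/m
Driving force T = W sinα = 202·sin54.3° = 164.0 kN/m
Resisting force R = c_j·L + N'·tanφ_j = 0·6.0 + 117.9·tan47.2° = 0.0 + 127.3 = 127.3 kN/m
FS = R / T = 127.3 / 164.0 = 0.776

FS = 0.78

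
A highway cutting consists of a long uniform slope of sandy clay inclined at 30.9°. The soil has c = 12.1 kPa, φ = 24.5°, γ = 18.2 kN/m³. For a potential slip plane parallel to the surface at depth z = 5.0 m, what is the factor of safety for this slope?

For an infinite slope with a slip plane parallel to the surface (no pore pressure): FS = [c + γz cos²β tanφ] / [γz sinβ cosβ].
γz = 18.2·5.0 = 91.00 kN/m²
Numerator = 12.1 + 91.00·cos²30.9°·tan24.5° = 12.1 + 91.00·0.7363·0.4557 = 42.634 kPa
Denominator = 91.00·sin30.9°·cos30.9° = 91.00·0.5135·0.8581 = 40.099 kPa
FS = 42.634 / 40.099 = 1.063

FS = 1.06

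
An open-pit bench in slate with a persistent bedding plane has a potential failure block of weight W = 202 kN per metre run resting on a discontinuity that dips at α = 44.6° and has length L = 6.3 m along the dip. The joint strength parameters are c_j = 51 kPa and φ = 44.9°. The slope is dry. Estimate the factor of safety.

FS = 3.28

Resolving the block weight along and normal to the plane and applying the Mohr–Coulomb strength on the joint:
N' = W cosα = 202·cos44.6° = 143.8 kN/m
Driving force T = W sinα = 202·sin44.6° = 141.8 kN/m
Resisting force R = c_j·L + N'·tanφ = 51·6.3 + 143.8·tan44.9° = 321.3 + 143.3 = 464.6 kN/m
FS = R / T = 464.6 / 141.8 = 3.276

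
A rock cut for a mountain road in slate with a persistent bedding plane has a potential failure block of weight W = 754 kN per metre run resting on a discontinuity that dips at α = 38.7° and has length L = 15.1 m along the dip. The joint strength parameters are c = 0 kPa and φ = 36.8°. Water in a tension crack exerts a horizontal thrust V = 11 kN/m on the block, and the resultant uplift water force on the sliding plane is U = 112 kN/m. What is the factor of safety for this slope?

Resolving the block weight along and normal to the plane and applying the Mohr–Coulomb strength on the joint:
N' = W cosα − U − V sinα = 754·cos38.7° − 112 − 11·sin38.7° = 469.6 kN/m
Driving force T = W sinα + V cosα = 754·sin38.7° + 11·cos38.7° = 480.0 kN/m
Resisting force R = c·L + N'·tanφ = 0·15.1 + 469.6·tan36.8° = 0.0 + 351.3 = 351.3 kN/m
FS = R / T = 351.3 / 480.0 = 0.732

FS = 0.73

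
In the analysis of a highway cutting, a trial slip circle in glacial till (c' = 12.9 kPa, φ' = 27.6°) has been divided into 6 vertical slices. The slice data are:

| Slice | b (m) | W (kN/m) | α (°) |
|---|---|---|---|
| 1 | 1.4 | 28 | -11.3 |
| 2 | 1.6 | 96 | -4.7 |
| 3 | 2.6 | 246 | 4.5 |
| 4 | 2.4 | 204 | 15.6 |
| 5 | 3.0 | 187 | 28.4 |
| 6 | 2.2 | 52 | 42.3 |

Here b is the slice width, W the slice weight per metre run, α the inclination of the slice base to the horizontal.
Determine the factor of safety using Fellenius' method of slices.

FS = 3.19

Ordinary method of slices: FS = Σ[c'·Δl_i + (W_i cosα_i)·tanφ'] / Σ W_i sinα_i, with Δl_i = b_i / cosα_i.
Slice 1: Δl = 1.4/cos(-11.3°) = 1.428 m; N'_1 = 28·cos(-11.3°) = 27.5; c'Δl = 18.42; W sinα = -5.5
Slice 2: Δl = 1.6/cos(-4.7°) = 1.605 m; N'_2 = 96·cos(-4.7°) = 95.7; c'Δl = 20.71; W sinα = -7.9
Slice 3: Δl = 2.6/cos4.5° = 2.608 m; N'_3 = 246·cos4.5° = 245.2; c'Δl = 33.64; W sinα = 19.3
Slice 4: Δl = 2.4/cos15.6° = 2.492 m; N'_4 = 204·cos15.6° = 196.5; c'Δl = 32.14; W sinα = 54.9
Slice 5: Δl = 3.0/cos28.4° = 3.410 m; N'_5 = 187·cos28.4° = 164.5; c'Δl = 43.99; W sinα = 88.9
Slice 6: Δl = 2.2/cos42.3° = 2.974 m; N'_6 = 52·cos42.3° = 38.5; c'Δl = 38.37; W sinα = 35.0
Σc'Δl = 187.3 kN/m; ΣN' = 767.8 kN/m; ΣW sinα = 184.7 kN/m
Resisting = 187.3 + 767.8·tan27.6° = 187.3 + 401.4 = 588.7 kN/m
FS = 588.7 / 184.7 = 3.186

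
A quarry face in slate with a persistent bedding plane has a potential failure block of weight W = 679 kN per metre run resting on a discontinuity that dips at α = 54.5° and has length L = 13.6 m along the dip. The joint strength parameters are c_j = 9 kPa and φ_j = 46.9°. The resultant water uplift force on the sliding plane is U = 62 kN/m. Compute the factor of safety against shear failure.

Resolving the block weight along and normal to the plane and applying the Mohr–Coulomb strength on the joint:
N' = W cosα − U = 679·cos54.5° − 62 = 332.3 kN/m
Driving force T = W sinα = 679·sin54.5° = 552.8 kN/m
Resisting force R = c_j·L + N'·tanφ_j = 9·13.6 + 332.3·tan46.9° = 122.4 + 355.1 = 477.5 kN/m
FS = R / T = 477.5 / 552.8 = 0.864

FS = 0.86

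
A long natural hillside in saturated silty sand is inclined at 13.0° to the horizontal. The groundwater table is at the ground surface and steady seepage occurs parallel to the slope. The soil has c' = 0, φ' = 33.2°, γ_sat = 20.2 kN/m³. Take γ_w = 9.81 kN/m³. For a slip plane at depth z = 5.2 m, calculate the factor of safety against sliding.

With seepage parallel to the slope and the water table at the surface, the effective normal stress on the slip plane uses the buoyant unit weight γ' = γ_sat − γ_w while the driving shear stress uses γ_sat:
FS = [c' + γ' z cos²β tanφ'] / [γ_sat z sinβ cosβ]
(For c' = 0 this reduces to FS = (γ'/γ_sat)·tanφ'/tanβ.)
γ' = 20.2 − 9.81 = 10.39 kN/m³
Numerator = 0.0 + 10.39·5.2·cos²13.0°·tan33.2° = 0.0 + 10.39·5.2·0.9494·0.6544 = 33.566 kPa
Denominator = 20.2·5.2·sin13.0°·cos13.0° = 20.2·5.2·0.2250·0.9744 = 23.023 kPa
FS = 33.566 / 23.023 = 1.458

FS = 1.46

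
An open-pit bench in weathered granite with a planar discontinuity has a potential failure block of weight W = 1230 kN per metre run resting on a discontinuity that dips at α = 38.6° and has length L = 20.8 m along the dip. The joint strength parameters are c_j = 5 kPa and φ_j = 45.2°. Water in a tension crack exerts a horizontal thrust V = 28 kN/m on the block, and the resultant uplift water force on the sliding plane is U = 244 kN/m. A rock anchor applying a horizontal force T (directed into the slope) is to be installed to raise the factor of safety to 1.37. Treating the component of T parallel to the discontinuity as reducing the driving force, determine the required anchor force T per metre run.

T = 160 kN/m

Resolving forces along and normal to the sliding plane, with the horizontal anchor force T adding T·sinα to the effective normal force and T·cosα acting up the plane against the driving force:
FS = [c_jL + (W cosα − U − V sinα + T sinα) tanφ_j] / [W sinα + V cosα − T cosα]
Without the anchor: N' = 699.8 kN/m, driving T_d = 789.3 kN/m, resisting R = 5·20.8 + 699.8·tan45.2° = 808.7 kN/m, FS = 1.02.
Setting FS = 1.37 and solving for T:
1.37·(789.3 − T cos38.6°) = 808.7 + T sin38.6°·tan45.2°
T·(sin38.6°·tan45.2° + 1.37·cos38.6°) = 1.37·789.3 − 808.7
T·(0.6239·1.0070 + 1.37·0.7815) = 1081.3 − 808.7 = 272.6
T·1.6989 = 272.6
T = 160.4 kN/m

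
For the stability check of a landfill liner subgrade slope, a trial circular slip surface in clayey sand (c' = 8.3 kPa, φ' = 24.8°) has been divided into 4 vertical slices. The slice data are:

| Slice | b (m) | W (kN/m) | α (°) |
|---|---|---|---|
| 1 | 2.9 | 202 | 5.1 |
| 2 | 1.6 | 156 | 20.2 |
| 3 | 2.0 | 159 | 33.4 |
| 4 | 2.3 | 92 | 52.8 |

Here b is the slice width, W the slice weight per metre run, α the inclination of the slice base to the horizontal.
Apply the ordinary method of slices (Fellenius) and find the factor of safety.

FS = 1.45

Ordinary method of slices: FS = Σ[c'·Δl_i + (W_i cosα_i)·tanφ'] / Σ W_i sinα_i, with Δl_i = b_i / cosα_i.
Slice 1: Δl = 2.9/cos5.1° = 2.912 m; N'_1 = 202·cos5.1° = 201.2; c'Δl = 24.17; W sinα = 18.0
Slice 2: Δl = 1.6/cos20.2° = 1.705 m; N'_2 = 156·cos20.2° = 146.4; c'Δl = 14.15; W sinα = 53.9
Slice 3: Δl = 2.0/cos33.4° = 2.396 m; N'_3 = 159·cos33.4° = 132.7; c'Δl = 19.88; W sinα = 87.5
Slice 4: Δl = 2.3/cos52.8° = 3.804 m; N'_4 = 92·cos52.8° = 55.6; c'Δl = 31.57; W sinα = 73.3
Σc'Δl = 89.8 kN/m; ΣN' = 536.0 kN/m; ΣW sinα = 232.6 kN/m
Resisting = 89.8 + 536.0·tan24.8° = 89.8 + 247.7 = 337.4 kN/m
FS = 337.4 / 232.6 = 1.450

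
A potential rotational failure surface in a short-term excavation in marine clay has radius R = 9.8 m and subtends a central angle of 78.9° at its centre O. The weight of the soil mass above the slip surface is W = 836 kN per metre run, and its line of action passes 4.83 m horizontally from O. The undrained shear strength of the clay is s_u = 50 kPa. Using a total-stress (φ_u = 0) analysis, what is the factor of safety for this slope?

Taking moments about the centre O, the resisting moment is provided by the undrained shear strength acting along the arc:
Arc length L_a = R·θ = 9.8·(78.9°·π/180) = 9.8·1.3771 = 13.50 m
M_R = s_u·L_a·R = 50·13.50·9.8 = 6612.7 kN·m/m
M_D = W·d = 836·4.83 = 4037.9 kN·m/m
FS = M_R / M_D = 6612.7 / 4037.9 = 1.638

FS = 1.64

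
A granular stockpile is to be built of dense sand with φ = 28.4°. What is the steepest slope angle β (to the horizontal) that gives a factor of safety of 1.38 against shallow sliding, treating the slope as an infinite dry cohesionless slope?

β = 21.4°

For an infinite dry cohesionless slope FS = tanφ/tanβ, so tanβ = tanφ / FS.
tanβ = tan28.4° / 1.38 = 0.5407 / 1.38 = 0.3918
β = arctan(0.3918) = 21.40°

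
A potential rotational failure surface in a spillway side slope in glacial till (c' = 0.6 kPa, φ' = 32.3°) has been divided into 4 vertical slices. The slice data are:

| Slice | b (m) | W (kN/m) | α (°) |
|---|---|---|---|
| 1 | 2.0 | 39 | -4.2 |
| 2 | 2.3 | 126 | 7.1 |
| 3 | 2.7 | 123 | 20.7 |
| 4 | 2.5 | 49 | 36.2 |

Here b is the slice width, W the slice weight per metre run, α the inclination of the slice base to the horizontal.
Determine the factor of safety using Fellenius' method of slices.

Ordinary method of slices: FS = Σ[c'·Δl_i + (W_i cosα_i)·tanφ'] / Σ W_i sinα_i, with Δl_i = b_i / cosα_i.
Slice 1: Δl = 2.0/cos(-4.2°) = 2.005 m; N'_1 = 39·cos(-4.2°) = 38.9; c'Δl = 1.20; W sinα = -2.9
Slice 2: Δl = 2.3/cos7.1° = 2.318 m; N'_2 = 126·cos7.1° = 125.0; c'Δl = 1.39; W sinα = 15.6
Slice 3: Δl = 2.7/cos20.7° = 2.886 m; N'_3 = 123·cos20.7° = 115.1; c'Δl = 1.73; W sinα = 43.5
Slice 4: Δl = 2.5/cos36.2° = 3.098 m; N'_4 = 49·cos36.2° = 39.5; c'Δl = 1.86; W sinα = 28.9
Σc'Δl = 6.2 kN/m; ΣN' = 318.5 kN/m; ΣW sinα = 85.1 kN/m
Resisting = 6.2 + 318.5·tan32.3° = 6.2 + 201.4 = 207.6 kN/m
FS = 207.6 / 85.1 = 2.438

FS = 2.44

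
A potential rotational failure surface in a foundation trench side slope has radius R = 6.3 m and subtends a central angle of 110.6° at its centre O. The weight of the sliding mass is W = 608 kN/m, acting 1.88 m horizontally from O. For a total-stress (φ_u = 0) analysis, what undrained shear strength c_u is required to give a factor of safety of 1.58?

c_u = 23.6 kPa

FS = c_u·L_a·R / (W·d), so c_u = FS·W·d / (L_a·R).
Arc length L_a = R·θ = 6.3·(110.6°·π/180) = 6.3·1.9303 = 12.16 m
c_u = 1.58·608·1.88 / (12.16·6.3) = 1806.0 / 76.61 = 23.57 kPa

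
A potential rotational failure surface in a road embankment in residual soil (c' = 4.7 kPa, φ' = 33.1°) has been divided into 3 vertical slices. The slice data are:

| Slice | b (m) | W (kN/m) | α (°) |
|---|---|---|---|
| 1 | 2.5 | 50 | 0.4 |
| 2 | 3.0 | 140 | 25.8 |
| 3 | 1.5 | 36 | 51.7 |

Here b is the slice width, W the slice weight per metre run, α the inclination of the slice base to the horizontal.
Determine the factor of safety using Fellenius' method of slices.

FS = 1.88

Ordinary method of slices: FS = Σ[c'·Δl_i + (W_i cosα_i)·tanφ'] / Σ W_i sinα_i, with Δl_i = b_i / cosα_i.
Slice 1: Δl = 2.5/cos0.4° = 2.500 m; N'_1 = 50·cos0.4° = 50.0; c'Δl = 11.75; W sinα = 0.3
Slice 2: Δl = 3.0/cos25.8° = 3.332 m; N'_2 = 140·cos25.8° = 126.0; c'Δl = 15.66; W sinα = 60.9
Slice 3: Δl = 1.5/cos51.7° = 2.420 m; N'_3 = 36·cos51.7° = 22.3; c'Δl = 11.38; W sinα = 28.3
Σc'Δl = 38.8 kN/m; ΣN' = 198.4 kN/m; ΣW sinα = 89.5 kN/m
Resisting = 38.8 + 198.4·tan33.1° = 38.8 + 129.3 = 168.1 kN/m
FS = 168.1 / 89.5 = 1.877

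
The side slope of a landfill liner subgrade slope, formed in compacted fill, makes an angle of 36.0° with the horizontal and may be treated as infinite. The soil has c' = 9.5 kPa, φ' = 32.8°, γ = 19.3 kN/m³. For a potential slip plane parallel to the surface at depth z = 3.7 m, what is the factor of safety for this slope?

FS = 1.17

For an infinite slope with a slip plane parallel to the surface (no pore pressure): FS = [c' + γz cos²β tanφ'] / [γz sinβ cosβ].
γz = 19.3·3.7 = 71.41 kN/m²
Numerator = 9.5 + 71.41·cos²36.0°·tan32.8° = 9.5 + 71.41·0.6545·0.6445 = 39.621 kPa
Denominator = 71.41·sin36.0°·cos36.0° = 71.41·0.5878·0.8090 = 33.957 kPa
FS = 39.621 / 33.957 = 1.167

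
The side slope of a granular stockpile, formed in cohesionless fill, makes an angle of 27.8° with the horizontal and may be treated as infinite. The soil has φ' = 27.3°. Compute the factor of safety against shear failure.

FS = 0.98

For a dry cohesionless infinite slope the factor of safety is FS = tanφ' / tanβ.
FS = tan27.3° / tan27.8° = 0.5161 / 0.5272 = 0.979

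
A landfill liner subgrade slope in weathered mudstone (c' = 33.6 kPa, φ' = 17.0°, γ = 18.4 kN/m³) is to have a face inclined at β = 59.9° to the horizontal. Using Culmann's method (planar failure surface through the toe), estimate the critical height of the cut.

H_c = 22.60 m

Culmann's analysis gives the critical failure plane at α_cr = (β + φ')/2 = (59.9 + 17.0)/2 = 38.5°, and the critical height
H_c = (4c'/γ) · sinβ cosφ' / [1 − cos(β − φ')]
    = (4·33.6/18.4) · sin59.9°·cos17.0° / [1 − cos(42.9°)]
    = 7.304 · 0.8652·0.9563 / [1 − 0.7325]
    = 7.304 · 0.8273 / 0.2675
    = 22.60 m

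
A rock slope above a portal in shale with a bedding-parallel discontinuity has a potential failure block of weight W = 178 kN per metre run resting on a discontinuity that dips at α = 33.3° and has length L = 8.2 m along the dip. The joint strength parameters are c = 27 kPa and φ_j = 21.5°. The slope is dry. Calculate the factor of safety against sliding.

FS = 2.87

Resolving the block weight along and normal to the plane and applying the Mohr–Coulomb strength on the joint:
N' = W cosα = 178·cos33.3° = 148.8 kN/m
Driving force T = W sinα = 178·sin33.3° = 97.7 kN/m
Resisting force R = c·L + N'·tanφ_j = 27·8.2 + 148.8·tan21.5° = 221.4 + 58.6 = 280.0 kN/m
FS = R / T = 280.0 / 97.7 = 2.865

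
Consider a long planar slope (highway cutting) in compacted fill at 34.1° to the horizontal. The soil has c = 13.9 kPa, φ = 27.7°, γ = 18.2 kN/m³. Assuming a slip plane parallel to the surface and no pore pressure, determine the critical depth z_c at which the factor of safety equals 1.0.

Setting FS = 1.00 in FS = [c + γz cos²β tanφ] / [γz sinβ cosβ] and solving for z:
z = c / [γ cosβ (FS·sinβ − cosβ·tanφ)]
  = 13.9 / [18.2·cos34.1°·(1.00·sin34.1° − cos34.1°·tan27.7°)]
  = 13.9 / [18.2·0.8281·(1.00·0.5606 − 0.8281·0.5250)]
  = 13.9 / 1.8974 = 7.326 m

z_c = 7.33 m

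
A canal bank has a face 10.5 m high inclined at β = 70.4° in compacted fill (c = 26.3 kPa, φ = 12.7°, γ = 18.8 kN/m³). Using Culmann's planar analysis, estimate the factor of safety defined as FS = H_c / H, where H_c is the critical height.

FS = 1.05

H_c = (4c/γ) · sinβ cosφ / [1 − cos(β − φ)]
    = (4·26.3/18.8) · sin70.4°·cos12.7° / [1 − cos57.7°]
    = 5.596 · 0.9190 / 0.4656 = 11.04 m
FS = H_c / H = 11.04 / 10.5 = 1.052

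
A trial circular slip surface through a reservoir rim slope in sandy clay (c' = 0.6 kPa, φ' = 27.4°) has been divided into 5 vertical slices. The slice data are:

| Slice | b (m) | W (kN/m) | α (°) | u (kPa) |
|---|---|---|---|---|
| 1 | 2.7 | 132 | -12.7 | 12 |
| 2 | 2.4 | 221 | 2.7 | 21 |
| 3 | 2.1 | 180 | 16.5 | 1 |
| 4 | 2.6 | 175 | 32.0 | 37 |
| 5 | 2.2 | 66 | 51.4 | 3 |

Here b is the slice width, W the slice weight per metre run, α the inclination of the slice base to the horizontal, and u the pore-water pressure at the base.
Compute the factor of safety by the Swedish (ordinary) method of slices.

FS = 1.52

Ordinary method of slices: FS = Σ[c'·Δl_i + (W_i cosα_i − u_i·Δl_i)·tanφ'] / Σ W_i sinα_i, with Δl_i = b_i / cosα_i.
Slice 1: Δl = 2.7/cos(-12.7°) = 2.768 m; N'_1 = 132·cos(-12.7°) − 12·2.768 = 95.6; c'Δl = 1.66; W sinα = -29.0
Slice 2: Δl = 2.4/cos2.7° = 2.403 m; N'_2 = 221·cos2.7° − 21·2.403 = 170.3; c'Δl = 1.44; W sinα = 10.4
Slice 3: Δl = 2.1/cos16.5° = 2.190 m; N'_3 = 180·cos16.5° − 1·2.190 = 170.4; c'Δl = 1.31; W sinα = 51.1
Slice 4: Δl = 2.6/cos32.0° = 3.066 m; N'_4 = 175·cos32.0° − 37·3.066 = 35.0; c'Δl = 1.84; W sinα = 92.7
Slice 5: Δl = 2.2/cos51.4° = 3.526 m; N'_5 = 66·cos51.4° − 3·3.526 = 30.6; c'Δl = 2.12; W sinα = 51.6
Σc'Δl = 8.4 kN/m; ΣN' = 501.8 kN/m; ΣW sinα = 176.8 kN/m
Resisting = 8.4 + 501.8·tan27.4° = 8.4 + 260.1 = 268.5 kN/m
FS = 268.5 / 176.8 = 1.518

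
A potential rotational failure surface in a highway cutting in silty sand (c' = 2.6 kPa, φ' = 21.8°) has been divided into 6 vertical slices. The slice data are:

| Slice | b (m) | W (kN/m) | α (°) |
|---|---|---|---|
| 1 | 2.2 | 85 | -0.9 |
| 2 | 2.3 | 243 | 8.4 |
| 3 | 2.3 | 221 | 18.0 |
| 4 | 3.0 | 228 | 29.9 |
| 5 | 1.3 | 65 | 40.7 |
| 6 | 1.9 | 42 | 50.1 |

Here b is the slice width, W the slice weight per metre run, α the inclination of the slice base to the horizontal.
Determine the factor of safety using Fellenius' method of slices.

FS = 1.25

Ordinary method of slices: FS = Σ[c'·Δl_i + (W_i cosα_i)·tanφ'] / Σ W_i sinα_i, with Δl_i = b_i / cosα_i.
Slice 1: Δl = 2.2/cos(-0.9°) = 2.200 m; N'_1 = 85·cos(-0.9°) = 85.0; c'Δl = 5.72; W sinα = -1.3
Slice 2: Δl = 2.3/cos8.4° = 2.325 m; N'_2 = 243·cos8.4° = 240.4; c'Δl = 6.04; W sinα = 35.5
Slice 3: Δl = 2.3/cos18.0° = 2.418 m; N'_3 = 221·cos18.0° = 210.2; c'Δl = 6.29; W sinα = 68.3
Slice 4: Δl = 3.0/cos29.9° = 3.461 m; N'_4 = 228·cos29.9° = 197.7; c'Δl = 9.00; W sinα = 113.7
Slice 5: Δl = 1.3/cos40.7° = 1.715 m; N'_5 = 65·cos40.7° = 49.3; c'Δl = 4.46; W sinα = 42.4
Slice 6: Δl = 1.9/cos50.1° = 2.962 m; N'_6 = 42·cos50.1° = 26.9; c'Δl = 7.70; W sinα = 32.2
Σc'Δl = 39.2 kN/m; ΣN' = 809.4 kN/m; ΣW sinα = 290.7 kN/m
Resisting = 39.2 + 809.4·tan21.8° = 39.2 + 323.8 = 363.0 kN/m
FS = 363.0 / 290.7 = 1.249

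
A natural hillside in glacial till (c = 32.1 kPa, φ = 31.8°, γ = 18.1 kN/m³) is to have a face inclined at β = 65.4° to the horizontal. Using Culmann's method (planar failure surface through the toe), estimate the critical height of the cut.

H_c = 32.81 m

Culmann's analysis gives the critical failure plane at α_cr = (β + φ)/2 = (65.4 + 31.8)/2 = 48.6°, and the critical height
H_c = (4c/γ) · sinβ cosφ / [1 − cos(β − φ)]
    = (4·32.1/18.1) · sin65.4°·cos31.8° / [1 − cos(33.6°)]
    = 7.094 · 0.9092·0.8499 / [1 − 0.8329]
    = 7.094 · 0.7728 / 0.1671
    = 32.81 m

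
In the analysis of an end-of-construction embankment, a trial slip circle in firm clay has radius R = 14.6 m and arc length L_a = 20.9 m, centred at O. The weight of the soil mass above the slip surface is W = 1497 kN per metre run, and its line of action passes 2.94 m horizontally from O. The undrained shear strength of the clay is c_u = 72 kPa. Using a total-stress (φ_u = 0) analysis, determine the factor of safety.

FS = 4.99

Taking moments about the centre O, the resisting moment is provided by the undrained shear strength acting along the arc:
M_R = c_u·L_a·R = 72·20.90·14.6 = 21970.1 kN·m/m
M_D = W·d = 1497·2.94 = 4401.2 kN·m/m
FS = M_R / M_D = 21970.1 / 4401.2 = 4.992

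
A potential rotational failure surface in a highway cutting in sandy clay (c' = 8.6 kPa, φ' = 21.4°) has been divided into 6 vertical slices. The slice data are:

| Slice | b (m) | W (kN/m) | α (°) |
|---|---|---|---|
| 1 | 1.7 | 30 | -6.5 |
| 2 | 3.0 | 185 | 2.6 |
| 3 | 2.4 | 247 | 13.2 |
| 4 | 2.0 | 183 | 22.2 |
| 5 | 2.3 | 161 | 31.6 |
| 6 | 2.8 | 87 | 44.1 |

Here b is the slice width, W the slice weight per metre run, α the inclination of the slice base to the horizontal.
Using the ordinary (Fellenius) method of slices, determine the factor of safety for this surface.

FS = 1.67

Ordinary method of slices: FS = Σ[c'·Δl_i + (W_i cosα_i)·tanφ'] / Σ W_i sinα_i, with Δl_i = b_i / cosα_i.
Slice 1: Δl = 1.7/cos(-6.5°) = 1.711 m; N'_1 = 30·cos(-6.5°) = 29.8; c'Δl = 14.71; W sinα = -3.4
Slice 2: Δl = 3.0/cos2.6° = 3.003 m; N'_2 = 185·cos2.6° = 184.8; c'Δl = 25.83; W sinα = 8.4
Slice 3: Δl = 2.4/cos13.2° = 2.465 m; N'_3 = 247·cos13.2° = 240.5; c'Δl = 21.20; W sinα = 56.4
Slice 4: Δl = 2.0/cos22.2° = 2.160 m; N'_4 = 183·cos22.2° = 169.4; c'Δl = 18.58; W sinα = 69.1
Slice 5: Δl = 2.3/cos31.6° = 2.700 m; N'_5 = 161·cos31.6° = 137.1; c'Δl = 23.22; W sinα = 84.4
Slice 6: Δl = 2.8/cos44.1° = 3.899 m; N'_6 = 87·cos44.1° = 62.5; c'Δl = 33.53; W sinα = 60.5
Σc'Δl = 137.1 kN/m; ΣN' = 824.1 kN/m; ΣW sinα = 275.4 kN/m
Resisting = 137.1 + 824.1·tan21.4° = 137.1 + 323.0 = 460.0 kN/m
FS = 460.0 / 275.4 = 1.670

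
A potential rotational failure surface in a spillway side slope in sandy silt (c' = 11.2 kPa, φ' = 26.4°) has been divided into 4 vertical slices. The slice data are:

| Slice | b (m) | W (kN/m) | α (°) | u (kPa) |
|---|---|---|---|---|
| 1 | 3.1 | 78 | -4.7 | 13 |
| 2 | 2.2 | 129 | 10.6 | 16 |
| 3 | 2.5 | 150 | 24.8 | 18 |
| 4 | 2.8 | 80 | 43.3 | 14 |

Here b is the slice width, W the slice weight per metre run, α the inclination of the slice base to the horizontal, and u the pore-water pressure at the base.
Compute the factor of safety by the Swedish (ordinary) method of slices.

FS = 1.80

Ordinary method of slices: FS = Σ[c'·Δl_i + (W_i cosα_i − u_i·Δl_i)·tanφ'] / Σ W_i sinα_i, with Δl_i = b_i / cosα_i.
Slice 1: Δl = 3.1/cos(-4.7°) = 3.110 m; N'_1 = 78·cos(-4.7°) − 13·3.110 = 37.3; c'Δl = 34.84; W sinα = -6.4
Slice 2: Δl = 2.2/cos10.6° = 2.238 m; N'_2 = 129·cos10.6° − 16·2.238 = 91.0; c'Δl = 25.07; W sinα = 23.7
Slice 3: Δl = 2.5/cos24.8° = 2.754 m; N'_3 = 150·cos24.8° − 18·2.754 = 86.6; c'Δl = 30.84; W sinα = 62.9
Slice 4: Δl = 2.8/cos43.3° = 3.847 m; N'_4 = 80·cos43.3° − 14·3.847 = 4.4; c'Δl = 43.09; W sinα = 54.9
Σc'Δl = 133.8 kN/m; ΣN' = 219.2 kN/m; ΣW sinα = 135.1 kN/m
Resisting = 133.8 + 219.2·tan26.4° = 133.8 + 108.8 = 242.7 kN/m
FS = 242.7 / 135.1 = 1.796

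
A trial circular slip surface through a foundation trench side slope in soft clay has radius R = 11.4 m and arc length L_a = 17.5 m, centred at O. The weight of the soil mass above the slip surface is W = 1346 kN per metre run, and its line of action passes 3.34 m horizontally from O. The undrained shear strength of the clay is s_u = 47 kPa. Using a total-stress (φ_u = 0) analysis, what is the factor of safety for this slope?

Taking moments about the centre O, the resisting moment is provided by the undrained shear strength acting along the arc:
M_R = s_u·L_a·R = 47·17.50·11.4 = 9376.5 kN·m/m
M_D = W·d = 1346·3.34 = 4495.6 kN·m/m
FS = M_R / M_D = 9376.5 / 4495.6 = 2.086

FS = 2.09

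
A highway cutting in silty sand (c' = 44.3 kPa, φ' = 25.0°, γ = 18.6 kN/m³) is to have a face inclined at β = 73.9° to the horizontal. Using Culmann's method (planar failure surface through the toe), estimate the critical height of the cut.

Culmann's analysis gives the critical failure plane at α_cr = (β + φ')/2 = (73.9 + 25.0)/2 = 49.5°, and the critical height
H_c = (4c'/γ) · sinβ cosφ' / [1 − cos(β − φ')]
    = (4·44.3/18.6) · sin73.9°·cos25.0° / [1 − cos(48.9°)]
    = 9.527 · 0.9608·0.9063 / [1 − 0.6574]
    = 9.527 · 0.8708 / 0.3426
    = 24.21 m

H_c = 24.21 m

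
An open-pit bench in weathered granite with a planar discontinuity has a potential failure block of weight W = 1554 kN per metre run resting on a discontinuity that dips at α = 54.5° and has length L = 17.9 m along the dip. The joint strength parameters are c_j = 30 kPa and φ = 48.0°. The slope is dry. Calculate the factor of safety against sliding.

Resolving the block weight along and normal to the plane and applying the Mohr–Coulomb strength on the joint:
N' = W cosα = 1554·cos54.5° = 902.4 kN/m
Driving force T = W sinα = 1554·sin54.5° = 1265.1 kN/m
Resisting force R = c_j·L + N'·tanφ = 30·17.9 + 902.4·tan48.0° = 537.0 + 1002.2 = 1539.2 kN/m
FS = R / T = 1539.2 / 1265.1 = 1.217

FS = 1.22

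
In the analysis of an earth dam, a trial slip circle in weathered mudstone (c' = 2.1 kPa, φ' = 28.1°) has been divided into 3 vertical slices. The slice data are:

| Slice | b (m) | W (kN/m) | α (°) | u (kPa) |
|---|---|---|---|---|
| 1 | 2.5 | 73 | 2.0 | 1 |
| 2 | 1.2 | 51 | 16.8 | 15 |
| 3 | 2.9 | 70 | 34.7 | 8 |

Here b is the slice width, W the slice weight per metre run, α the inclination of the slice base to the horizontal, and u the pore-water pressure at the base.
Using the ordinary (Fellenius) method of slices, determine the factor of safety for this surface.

Ordinary method of slices: FS = Σ[c'·Δl_i + (W_i cosα_i − u_i·Δl_i)·tanφ'] / Σ W_i sinα_i, with Δl_i = b_i / cosα_i.
Slice 1: Δl = 2.5/cos2.0° = 2.502 m; N'_1 = 73·cos2.0° − 1·2.502 = 70.5; c'Δl = 5.25; W sinα = 2.5
Slice 2: Δl = 1.2/cos16.8° = 1.254 m; N'_2 = 51·cos16.8° − 15·1.254 = 30.0; c'Δl = 2.63; W sinα = 14.7
Slice 3: Δl = 2.9/cos34.7° = 3.527 m; N'_3 = 70·cos34.7° − 8·3.527 = 29.3; c'Δl = 7.41; W sinα = 39.8
Σc'Δl = 15.3 kN/m; ΣN' = 129.8 kN/m; ΣW sinα = 57.1 kN/m
Resisting = 15.3 + 129.8·tan28.1° = 15.3 + 69.3 = 84.6 kN/m
FS = 84.6 / 57.1 = 1.481

FS = 1.48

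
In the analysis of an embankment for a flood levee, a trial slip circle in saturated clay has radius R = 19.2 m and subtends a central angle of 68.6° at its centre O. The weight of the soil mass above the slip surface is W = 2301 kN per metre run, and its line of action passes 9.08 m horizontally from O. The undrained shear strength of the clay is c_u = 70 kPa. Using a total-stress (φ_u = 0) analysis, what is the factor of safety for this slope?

FS = 1.48

Taking moments about the centre O, the resisting moment is provided by the undrained shear strength acting along the arc:
Arc length L_a = R·θ = 19.2·(68.6°·π/180) = 19.2·1.1973 = 22.99 m
M_R = c_u·L_a·R = 70·22.99·19.2 = 30896.0 kN·m/m
M_D = W·d = 2301·9.08 = 20893.1 kN·m/m
FS = M_R / M_D = 30896.0 / 20893.1 = 1.479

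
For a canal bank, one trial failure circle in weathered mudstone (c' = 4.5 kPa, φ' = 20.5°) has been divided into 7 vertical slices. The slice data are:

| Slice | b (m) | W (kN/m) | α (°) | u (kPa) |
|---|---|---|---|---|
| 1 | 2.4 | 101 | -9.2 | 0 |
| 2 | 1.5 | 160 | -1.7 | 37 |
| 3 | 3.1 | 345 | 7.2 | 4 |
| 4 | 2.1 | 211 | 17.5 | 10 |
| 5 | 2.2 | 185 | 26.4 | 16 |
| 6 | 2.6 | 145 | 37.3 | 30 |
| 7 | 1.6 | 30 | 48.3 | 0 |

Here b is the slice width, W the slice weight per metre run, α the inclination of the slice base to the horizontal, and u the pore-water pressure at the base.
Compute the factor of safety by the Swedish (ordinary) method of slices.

Ordinary method of slices: FS = Σ[c'·Δl_i + (W_i cosα_i − u_i·Δl_i)·tanφ'] / Σ W_i sinα_i, with Δl_i = b_i / cosα_i.
Slice 1: Δl = 2.4/cos(-9.2°) = 2.431 m; N'_1 = 101·cos(-9.2°) − 0·2.431 = 99.7; c'Δl = 10.94; W sinα = -16.1
Slice 2: Δl = 1.5/cos(-1.7°) = 1.501 m; N'_2 = 160·cos(-1.7°) − 37·1.501 = 104.4; c'Δl = 6.75; W sinα = -4.7
Slice 3: Δl = 3.1/cos7.2° = 3.125 m; N'_3 = 345·cos7.2° − 4·3.125 = 329.8; c'Δl = 14.06; W sinα = 43.2
Slice 4: Δl = 2.1/cos17.5° = 2.202 m; N'_4 = 211·cos17.5° − 10·2.202 = 179.2; c'Δl = 9.91; W sinα = 63.4
Slice 5: Δl = 2.2/cos26.4° = 2.456 m; N'_5 = 185·cos26.4° − 16·2.456 = 126.4; c'Δl = 11.05; W sinα = 82.3
Slice 6: Δl = 2.6/cos37.3° = 3.268 m; N'_6 = 145·cos37.3° − 30·3.268 = 17.3; c'Δl = 14.71; W sinα = 87.9
Slice 7: Δl = 1.6/cos48.3° = 2.405 m; N'_7 = 30·cos48.3° − 0·2.405 = 20.0; c'Δl = 10.82; W sinα = 22.4
Σc'Δl = 78.2 kN/m; ΣN' = 876.8 kN/m; ΣW sinα = 278.3 kN/m
Resisting = 78.2 + 876.8·tan20.5° = 78.2 + 327.8 = 406.1 kN/m
FS = 406.1 / 278.3 = 1.459

FS = 1.46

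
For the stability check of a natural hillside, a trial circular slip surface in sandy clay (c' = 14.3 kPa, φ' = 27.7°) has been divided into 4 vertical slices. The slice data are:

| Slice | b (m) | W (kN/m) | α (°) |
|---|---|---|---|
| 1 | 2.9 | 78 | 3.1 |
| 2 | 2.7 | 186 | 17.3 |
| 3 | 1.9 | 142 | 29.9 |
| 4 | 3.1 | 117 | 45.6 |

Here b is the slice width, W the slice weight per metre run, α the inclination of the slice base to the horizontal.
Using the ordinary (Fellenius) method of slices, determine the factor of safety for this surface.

FS = 1.96

Ordinary method of slices: FS = Σ[c'·Δl_i + (W_i cosα_i)·tanφ'] / Σ W_i sinα_i, with Δl_i = b_i / cosα_i.
Slice 1: Δl = 2.9/cos3.1° = 2.904 m; N'_1 = 78·cos3.1° = 77.9; c'Δl = 41.53; W sinα = 4.2
Slice 2: Δl = 2.7/cos17.3° = 2.828 m; N'_2 = 186·cos17.3° = 177.6; c'Δl = 40.44; W sinα = 55.3
Slice 3: Δl = 1.9/cos29.9° = 2.192 m; N'_3 = 142·cos29.9° = 123.1; c'Δl = 31.34; W sinα = 70.8
Slice 4: Δl = 3.1/cos45.6° = 4.431 m; N'_4 = 117·cos45.6° = 81.9; c'Δl = 63.36; W sinα = 83.6
Σc'Δl = 176.7 kN/m; ΣN' = 460.4 kN/m; ΣW sinα = 213.9 kN/m
Resisting = 176.7 + 460.4·tan27.7° = 176.7 + 241.7 = 418.4 kN/m
FS = 418.4 / 213.9 = 1.956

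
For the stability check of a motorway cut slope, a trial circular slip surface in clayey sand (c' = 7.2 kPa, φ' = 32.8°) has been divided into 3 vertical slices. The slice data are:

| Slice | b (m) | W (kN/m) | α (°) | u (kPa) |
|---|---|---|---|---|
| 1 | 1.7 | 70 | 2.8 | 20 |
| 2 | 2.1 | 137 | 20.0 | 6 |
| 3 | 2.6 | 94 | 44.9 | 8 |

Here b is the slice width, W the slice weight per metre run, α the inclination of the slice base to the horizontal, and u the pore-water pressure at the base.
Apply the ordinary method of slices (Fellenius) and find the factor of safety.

Ordinary method of slices: FS = Σ[c'·Δl_i + (W_i cosα_i − u_i·Δl_i)·tanφ'] / Σ W_i sinα_i, with Δl_i = b_i / cosα_i.
Slice 1: Δl = 1.7/cos2.8° = 1.702 m; N'_1 = 70·cos2.8° − 20·1.702 = 35.9; c'Δl = 12.25; W sinα = 3.4
Slice 2: Δl = 2.1/cos20.0° = 2.235 m; N'_2 = 137·cos20.0° − 6·2.235 = 115.3; c'Δl = 16.09; W sinα = 46.9
Slice 3: Δl = 2.6/cos44.9° = 3.671 m; N'_3 = 94·cos44.9° − 8·3.671 = 37.2; c'Δl = 26.43; W sinα = 66.4
Σc'Δl = 54.8 kN/m; ΣN' = 188.4 kN/m; ΣW sinα = 116.6 kN/m
Resisting = 54.8 + 188.4·tan32.8° = 54.8 + 121.4 = 176.2 kN/m
FS = 176.2 / 116.6 = 1.511

FS = 1.51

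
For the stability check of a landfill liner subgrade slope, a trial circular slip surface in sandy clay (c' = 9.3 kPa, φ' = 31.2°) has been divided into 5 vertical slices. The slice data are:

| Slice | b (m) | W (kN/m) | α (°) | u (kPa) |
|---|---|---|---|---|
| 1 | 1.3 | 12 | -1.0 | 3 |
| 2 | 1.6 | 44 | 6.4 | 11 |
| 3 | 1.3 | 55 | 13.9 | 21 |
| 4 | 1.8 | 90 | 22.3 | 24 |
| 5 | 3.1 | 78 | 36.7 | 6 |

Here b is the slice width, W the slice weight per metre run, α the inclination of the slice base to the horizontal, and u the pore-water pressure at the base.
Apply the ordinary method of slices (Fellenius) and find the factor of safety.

FS = 1.78

Ordinary method of slices: FS = Σ[c'·Δl_i + (W_i cosα_i − u_i·Δl_i)·tanφ'] / Σ W_i sinα_i, with Δl_i = b_i / cosα_i.
Slice 1: Δl = 1.3/cos(-1.0°) = 1.300 m; N'_1 = 12·cos(-1.0°) − 3·1.300 = 8.1; c'Δl = 12.09; W sinα = -0.2
Slice 2: Δl = 1.6/cos6.4° = 1.610 m; N'_2 = 44·cos6.4° − 11·1.610 = 26.0; c'Δl = 14.97; W sinα = 4.9
Slice 3: Δl = 1.3/cos13.9° = 1.339 m; N'_3 = 55·cos13.9° − 21·1.339 = 25.3; c'Δl = 12.45; W sinα = 13.2
Slice 4: Δl = 1.8/cos22.3° = 1.946 m; N'_4 = 90·cos22.3° − 24·1.946 = 36.6; c'Δl = 18.09; W sinα = 34.2
Slice 5: Δl = 3.1/cos36.7° = 3.866 m; N'_5 = 78·cos36.7° − 6·3.866 = 39.3; c'Δl = 35.96; W sinα = 46.6
Σc'Δl = 93.6 kN/m; ΣN' = 135.3 kN/m; ΣW sinα = 98.7 kN/m
Resisting = 93.6 + 135.3·tan31.2° = 93.6 + 81.9 = 175.5 kN/m
FS = 175.5 / 98.7 = 1.779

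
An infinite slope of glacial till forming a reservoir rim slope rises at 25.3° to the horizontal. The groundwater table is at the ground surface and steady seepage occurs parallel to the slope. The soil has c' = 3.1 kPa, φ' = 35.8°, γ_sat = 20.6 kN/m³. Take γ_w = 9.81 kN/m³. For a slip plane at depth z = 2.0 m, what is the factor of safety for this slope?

With seepage parallel to the slope and the water table at the surface, the effective normal stress on the slip plane uses the buoyant unit weight γ' = γ_sat − γ_w while the driving shear stress uses γ_sat:
FS = [c' + γ' z cos²β tanφ'] / [γ_sat z sinβ cosβ]
γ' = 20.6 − 9.81 = 10.79 kN/m³
Numerator = 3.1 + 10.79·2.0·cos²25.3°·tan35.8° = 3.1 + 10.79·2.0·0.8174·0.7212 = 15.821 kPa
Denominator = 20.6·2.0·sin25.3°·cos25.3° = 20.6·2.0·0.4274·0.9041 = 15.918 kPa
FS = 15.821 / 15.918 = 0.994

FS = 0.99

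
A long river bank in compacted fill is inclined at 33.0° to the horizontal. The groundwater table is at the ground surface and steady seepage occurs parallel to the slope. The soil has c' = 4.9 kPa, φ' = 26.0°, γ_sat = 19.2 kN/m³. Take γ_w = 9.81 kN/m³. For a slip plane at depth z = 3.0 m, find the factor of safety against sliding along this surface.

FS = 0.55

With seepage parallel to the slope and the water table at the surface, the effective normal stress on the slip plane uses the buoyant unit weight γ' = γ_sat − γ_w while the driving shear stress uses γ_sat:
FS = [c' + γ' z cos²β tanφ'] / [γ_sat z sinβ cosβ]
γ' = 19.2 − 9.81 = 9.39 kN/m³
Numerator = 4.9 + 9.39·3.0·cos²33.0°·tan26.0° = 4.9 + 9.39·3.0·0.7034·0.4877 = 14.564 kPa
Denominator = 19.2·3.0·sin33.0°·cos33.0° = 19.2·3.0·0.5446·0.8387 = 26.310 kPa
FS = 14.564 / 26.310 = 0.554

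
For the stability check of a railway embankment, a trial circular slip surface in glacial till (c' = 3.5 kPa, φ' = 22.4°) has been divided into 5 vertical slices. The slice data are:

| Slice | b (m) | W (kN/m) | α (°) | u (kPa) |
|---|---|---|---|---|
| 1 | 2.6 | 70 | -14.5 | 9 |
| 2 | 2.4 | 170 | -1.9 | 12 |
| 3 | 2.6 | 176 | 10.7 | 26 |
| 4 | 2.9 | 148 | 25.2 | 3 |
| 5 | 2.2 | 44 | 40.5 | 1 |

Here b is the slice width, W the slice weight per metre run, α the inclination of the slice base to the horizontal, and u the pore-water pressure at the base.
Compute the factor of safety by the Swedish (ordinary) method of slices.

FS = 2.29

Ordinary method of slices: FS = Σ[c'·Δl_i + (W_i cosα_i − u_i·Δl_i)·tanφ'] / Σ W_i sinα_i, with Δl_i = b_i / cosα_i.
Slice 1: Δl = 2.6/cos(-14.5°) = 2.686 m; N'_1 = 70·cos(-14.5°) − 9·2.686 = 43.6; c'Δl = 9.40; W sinα = -17.5
Slice 2: Δl = 2.4/cos(-1.9°) = 2.401 m; N'_2 = 170·cos(-1.9°) − 12·2.401 = 141.1; c'Δl = 8.40; W sinα = -5.6
Slice 3: Δl = 2.6/cos10.7° = 2.646 m; N'_3 = 176·cos10.7° − 26·2.646 = 104.1; c'Δl = 9.26; W sinα = 32.7
Slice 4: Δl = 2.9/cos25.2° = 3.205 m; N'_4 = 148·cos25.2° − 3·3.205 = 124.3; c'Δl = 11.22; W sinα = 63.0
Slice 5: Δl = 2.2/cos40.5° = 2.893 m; N'_5 = 44·cos40.5° − 1·2.893 = 30.6; c'Δl = 10.13; W sinα = 28.6
Σc'Δl = 48.4 kN/m; ΣN' = 443.7 kN/m; ΣW sinα = 101.1 kN/m
Resisting = 48.4 + 443.7·tan22.4° = 48.4 + 182.9 = 231.3 kN/m
FS = 231.3 / 101.1 = 2.288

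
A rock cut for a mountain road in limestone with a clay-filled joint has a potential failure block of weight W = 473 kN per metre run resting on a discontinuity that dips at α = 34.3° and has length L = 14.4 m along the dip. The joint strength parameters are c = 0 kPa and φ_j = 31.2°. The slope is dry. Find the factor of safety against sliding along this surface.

Resolving the block weight along and normal to the plane and applying the Mohr–Coulomb strength on the joint:
N' = W cosα = 473·cos34.3° = 390.7 kN/m
Driving force T = W sinα = 473·sin34.3° = 266.5 kN/m
Resisting force R = c·L + N'·tanφ_j = 0·14.4 + 390.7·tan31.2° = 0.0 + 236.6 = 236.6 kN/m
FS = R / T = 236.6 / 266.5 = 0.888

FS = 0.89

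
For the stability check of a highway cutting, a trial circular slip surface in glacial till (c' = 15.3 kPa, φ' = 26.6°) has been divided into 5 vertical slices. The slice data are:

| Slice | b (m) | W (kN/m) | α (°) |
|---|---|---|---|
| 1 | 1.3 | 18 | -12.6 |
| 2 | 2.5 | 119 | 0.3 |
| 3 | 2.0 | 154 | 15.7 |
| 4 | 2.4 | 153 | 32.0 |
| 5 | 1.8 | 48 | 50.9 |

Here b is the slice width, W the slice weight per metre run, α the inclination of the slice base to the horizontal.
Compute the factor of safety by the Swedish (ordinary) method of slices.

FS = 2.55

Ordinary method of slices: FS = Σ[c'·Δl_i + (W_i cosα_i)·tanφ'] / Σ W_i sinα_i, with Δl_i = b_i / cosα_i.
Slice 1: Δl = 1.3/cos(-12.6°) = 1.332 m; N'_1 = 18·cos(-12.6°) = 17.6; c'Δl = 20.38; W sinα = -3.9
Slice 2: Δl = 2.5/cos0.3° = 2.500 m; N'_2 = 119·cos0.3° = 119.0; c'Δl = 38.25; W sinα = 0.6
Slice 3: Δl = 2.0/cos15.7° = 2.078 m; N'_3 = 154·cos15.7° = 148.3; c'Δl = 31.79; W sinα = 41.7
Slice 4: Δl = 2.4/cos32.0° = 2.830 m; N'_4 = 153·cos32.0° = 129.8; c'Δl = 43.30; W sinα = 81.1
Slice 5: Δl = 1.8/cos50.9° = 2.854 m; N'_5 = 48·cos50.9° = 30.3; c'Δl = 43.67; W sinα = 37.3
Σc'Δl = 177.4 kN/m; ΣN' = 444.8 kN/m; ΣW sinα = 156.7 kN/m
Resisting = 177.4 + 444.8·tan26.6° = 177.4 + 222.8 = 400.1 kN/m
FS = 400.1 / 156.7 = 2.554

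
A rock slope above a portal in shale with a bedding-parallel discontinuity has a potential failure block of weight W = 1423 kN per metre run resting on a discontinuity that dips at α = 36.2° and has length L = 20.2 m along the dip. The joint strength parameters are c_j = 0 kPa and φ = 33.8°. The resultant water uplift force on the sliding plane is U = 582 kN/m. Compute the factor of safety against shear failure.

Resolving the block weight along and normal to the plane and applying the Mohr–Coulomb strength on the joint:
N' = W cosα − U = 1423·cos36.2° − 582 = 566.3 kN/m
Driving force T = W sinα = 1423·sin36.2° = 840.4 kN/m
Resisting force R = c_j·L + N'·tanφ = 0·20.2 + 566.3·tan33.8° = 0.0 + 379.1 = 379.1 kN/m
FS = R / T = 379.1 / 840.4 = 0.451

FS = 0.45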